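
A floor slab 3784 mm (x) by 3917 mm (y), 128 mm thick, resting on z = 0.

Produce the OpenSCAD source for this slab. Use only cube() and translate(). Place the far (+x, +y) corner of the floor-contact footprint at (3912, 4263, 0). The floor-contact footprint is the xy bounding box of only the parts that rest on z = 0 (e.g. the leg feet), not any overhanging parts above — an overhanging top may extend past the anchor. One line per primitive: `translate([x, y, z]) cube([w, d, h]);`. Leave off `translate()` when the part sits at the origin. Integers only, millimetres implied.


translate([128, 346, 0]) cube([3784, 3917, 128]);


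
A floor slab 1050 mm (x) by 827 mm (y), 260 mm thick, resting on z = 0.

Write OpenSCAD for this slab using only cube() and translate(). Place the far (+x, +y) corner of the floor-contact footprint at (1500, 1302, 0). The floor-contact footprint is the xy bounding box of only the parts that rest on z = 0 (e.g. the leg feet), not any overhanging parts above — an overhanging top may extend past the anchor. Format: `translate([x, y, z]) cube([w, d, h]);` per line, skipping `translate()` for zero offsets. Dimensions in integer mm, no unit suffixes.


translate([450, 475, 0]) cube([1050, 827, 260]);


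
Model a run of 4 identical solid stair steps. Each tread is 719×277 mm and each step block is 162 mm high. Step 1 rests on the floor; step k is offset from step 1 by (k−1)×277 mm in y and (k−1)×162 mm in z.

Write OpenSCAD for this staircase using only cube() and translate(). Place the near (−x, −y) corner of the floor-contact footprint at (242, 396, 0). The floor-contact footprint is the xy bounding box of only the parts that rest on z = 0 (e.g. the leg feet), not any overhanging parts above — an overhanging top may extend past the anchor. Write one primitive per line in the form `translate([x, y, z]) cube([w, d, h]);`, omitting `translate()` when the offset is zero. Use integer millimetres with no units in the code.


translate([242, 396, 0]) cube([719, 277, 162]);
translate([242, 673, 162]) cube([719, 277, 162]);
translate([242, 950, 324]) cube([719, 277, 162]);
translate([242, 1227, 486]) cube([719, 277, 162]);


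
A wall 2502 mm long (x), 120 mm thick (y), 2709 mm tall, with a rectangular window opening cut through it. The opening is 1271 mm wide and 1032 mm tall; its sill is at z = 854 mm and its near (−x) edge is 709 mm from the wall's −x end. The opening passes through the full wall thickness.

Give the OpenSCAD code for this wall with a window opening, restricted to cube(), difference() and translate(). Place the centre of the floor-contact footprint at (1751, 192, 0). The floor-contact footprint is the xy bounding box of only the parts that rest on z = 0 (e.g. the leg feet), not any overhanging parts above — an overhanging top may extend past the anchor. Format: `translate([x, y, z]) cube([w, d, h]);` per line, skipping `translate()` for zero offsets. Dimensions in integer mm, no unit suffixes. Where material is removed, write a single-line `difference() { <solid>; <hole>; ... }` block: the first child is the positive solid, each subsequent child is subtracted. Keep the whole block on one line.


difference() { translate([500, 132, 0]) cube([2502, 120, 2709]); translate([1209, 132, 854]) cube([1271, 120, 1032]); }


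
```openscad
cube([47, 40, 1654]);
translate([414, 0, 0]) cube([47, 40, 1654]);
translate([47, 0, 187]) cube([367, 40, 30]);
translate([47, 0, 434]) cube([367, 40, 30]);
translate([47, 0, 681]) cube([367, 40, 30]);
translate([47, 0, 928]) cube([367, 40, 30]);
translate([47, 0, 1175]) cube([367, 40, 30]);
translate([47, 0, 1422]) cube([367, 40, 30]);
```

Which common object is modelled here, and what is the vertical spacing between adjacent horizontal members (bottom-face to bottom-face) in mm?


A ladder. The rung spacing is 247 mm.

Two tall 47×40 posts with 6 short bars between them — a ladder. Adjacent rungs sit at z = 187 and z = 434, so the spacing is 434 − 187 = 247 mm.


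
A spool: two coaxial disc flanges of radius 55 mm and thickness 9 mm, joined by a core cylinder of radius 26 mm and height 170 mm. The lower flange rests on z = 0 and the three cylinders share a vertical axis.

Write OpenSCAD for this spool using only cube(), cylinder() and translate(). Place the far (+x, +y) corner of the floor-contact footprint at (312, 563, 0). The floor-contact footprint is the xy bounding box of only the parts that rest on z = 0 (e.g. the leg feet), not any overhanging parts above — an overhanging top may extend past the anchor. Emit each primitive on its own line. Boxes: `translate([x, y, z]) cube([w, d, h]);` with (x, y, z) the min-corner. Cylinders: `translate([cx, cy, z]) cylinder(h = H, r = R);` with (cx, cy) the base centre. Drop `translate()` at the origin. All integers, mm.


translate([257, 508, 0]) cylinder(h = 9, r = 55);
translate([257, 508, 9]) cylinder(h = 170, r = 26);
translate([257, 508, 179]) cylinder(h = 9, r = 55);


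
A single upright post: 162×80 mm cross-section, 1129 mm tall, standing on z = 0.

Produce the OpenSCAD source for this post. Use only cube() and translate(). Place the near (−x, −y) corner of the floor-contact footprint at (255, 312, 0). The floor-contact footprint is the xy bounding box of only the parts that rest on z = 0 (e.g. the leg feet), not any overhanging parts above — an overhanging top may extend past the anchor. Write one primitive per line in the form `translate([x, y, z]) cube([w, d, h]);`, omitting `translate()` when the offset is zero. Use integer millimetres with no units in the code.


translate([255, 312, 0]) cube([162, 80, 1129]);


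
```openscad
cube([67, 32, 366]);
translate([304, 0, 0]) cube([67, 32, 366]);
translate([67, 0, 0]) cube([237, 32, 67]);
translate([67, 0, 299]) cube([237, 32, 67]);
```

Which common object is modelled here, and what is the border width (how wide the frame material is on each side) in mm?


A picture frame. The border width is 67 mm.

Four thin pieces enclosing a rectangular opening — a picture frame. The two full-height stiles are 366 mm tall; the top rail sits at z = 299 and is 67 mm tall, so the border above the opening is 366 − 299 = 67 mm, matching the stile x-width.


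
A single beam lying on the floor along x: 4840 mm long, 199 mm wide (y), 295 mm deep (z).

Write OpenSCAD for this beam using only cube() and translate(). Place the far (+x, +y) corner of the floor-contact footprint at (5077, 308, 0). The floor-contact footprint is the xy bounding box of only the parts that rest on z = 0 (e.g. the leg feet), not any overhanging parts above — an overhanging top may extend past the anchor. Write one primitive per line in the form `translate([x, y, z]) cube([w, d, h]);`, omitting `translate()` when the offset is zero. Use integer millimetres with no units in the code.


translate([237, 109, 0]) cube([4840, 199, 295]);


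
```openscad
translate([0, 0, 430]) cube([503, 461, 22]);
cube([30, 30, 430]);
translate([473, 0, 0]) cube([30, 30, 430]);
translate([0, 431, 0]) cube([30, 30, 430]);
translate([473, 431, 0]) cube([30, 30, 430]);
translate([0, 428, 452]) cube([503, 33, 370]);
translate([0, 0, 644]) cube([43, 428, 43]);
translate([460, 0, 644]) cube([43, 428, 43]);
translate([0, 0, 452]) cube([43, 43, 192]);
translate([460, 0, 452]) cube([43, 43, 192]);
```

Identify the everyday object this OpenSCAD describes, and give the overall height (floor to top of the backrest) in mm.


A chair. The overall height is 822 mm.

A slab on four corner posts with a tall panel at the back — a chair. The seat slab sits at z = 430 with thickness 22, and the 370 mm backrest starts at the seat top, so the overall height is 430 + 22 + 370 = 822 mm.


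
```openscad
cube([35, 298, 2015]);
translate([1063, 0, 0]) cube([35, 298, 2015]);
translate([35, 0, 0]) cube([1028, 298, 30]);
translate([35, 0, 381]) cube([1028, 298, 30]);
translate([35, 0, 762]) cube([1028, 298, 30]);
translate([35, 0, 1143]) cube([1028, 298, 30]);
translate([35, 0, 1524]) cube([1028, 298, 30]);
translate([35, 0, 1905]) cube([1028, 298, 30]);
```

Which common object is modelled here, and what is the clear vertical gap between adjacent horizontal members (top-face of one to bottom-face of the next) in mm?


A bookshelf. The clear shelf gap is 351 mm.

Two tall side panels with 6 horizontal boards between them — a bookshelf. The first two shelf undersides are at z = 0 and z = 381; with shelf thickness 30, the clear gap is 381 − 0 − 30 = 351 mm.


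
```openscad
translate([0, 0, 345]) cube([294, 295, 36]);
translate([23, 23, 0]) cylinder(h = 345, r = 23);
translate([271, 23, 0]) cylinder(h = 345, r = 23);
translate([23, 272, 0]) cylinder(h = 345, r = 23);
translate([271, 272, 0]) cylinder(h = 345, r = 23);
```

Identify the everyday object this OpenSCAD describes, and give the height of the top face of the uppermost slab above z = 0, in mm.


A stool. The seat height is 381 mm.

A 294×295×36 slab at z = 345 on four corner cylinders — a stool. The seat top is 345 + 36 = 381 mm.


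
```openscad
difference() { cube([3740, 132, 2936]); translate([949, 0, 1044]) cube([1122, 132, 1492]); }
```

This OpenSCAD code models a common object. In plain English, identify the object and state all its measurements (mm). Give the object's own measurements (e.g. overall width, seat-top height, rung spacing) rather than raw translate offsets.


A wall 3740 mm long (x), 132 mm thick (y), 2936 mm tall, with a rectangular window opening cut through it. The opening is 1122 mm wide and 1492 mm tall; its sill is at z = 1044 mm and its near (−x) edge is 949 mm from the wall's −x end. The opening passes through the full wall thickness.


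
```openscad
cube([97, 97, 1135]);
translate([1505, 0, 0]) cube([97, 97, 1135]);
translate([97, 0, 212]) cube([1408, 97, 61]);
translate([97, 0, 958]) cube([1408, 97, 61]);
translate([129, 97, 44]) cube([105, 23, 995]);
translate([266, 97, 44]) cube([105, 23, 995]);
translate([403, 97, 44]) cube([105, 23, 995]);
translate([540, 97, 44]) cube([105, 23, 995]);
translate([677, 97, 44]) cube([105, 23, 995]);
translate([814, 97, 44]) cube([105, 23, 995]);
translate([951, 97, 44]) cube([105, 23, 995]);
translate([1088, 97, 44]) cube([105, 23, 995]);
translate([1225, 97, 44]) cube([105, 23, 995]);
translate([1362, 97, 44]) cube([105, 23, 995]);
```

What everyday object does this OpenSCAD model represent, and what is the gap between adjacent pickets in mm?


A fence section. The picket gap is 32 mm.

Two posts, two rails, 10 pickets — a fence section. Span 1408 mm holds 10 pickets of 105 mm with 11 equal gaps: ⌊(1408 − 10·105) / 11⌋ = 32 mm.


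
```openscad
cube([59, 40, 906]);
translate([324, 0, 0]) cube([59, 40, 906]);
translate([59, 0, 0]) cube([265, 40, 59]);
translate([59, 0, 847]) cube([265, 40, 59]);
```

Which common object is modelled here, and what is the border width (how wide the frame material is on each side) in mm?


A picture frame. The border width is 59 mm.

Four thin pieces enclosing a rectangular opening — a picture frame. The two full-height stiles are 906 mm tall; the top rail sits at z = 847 and is 59 mm tall, so the border above the opening is 906 − 847 = 59 mm, matching the stile x-width.


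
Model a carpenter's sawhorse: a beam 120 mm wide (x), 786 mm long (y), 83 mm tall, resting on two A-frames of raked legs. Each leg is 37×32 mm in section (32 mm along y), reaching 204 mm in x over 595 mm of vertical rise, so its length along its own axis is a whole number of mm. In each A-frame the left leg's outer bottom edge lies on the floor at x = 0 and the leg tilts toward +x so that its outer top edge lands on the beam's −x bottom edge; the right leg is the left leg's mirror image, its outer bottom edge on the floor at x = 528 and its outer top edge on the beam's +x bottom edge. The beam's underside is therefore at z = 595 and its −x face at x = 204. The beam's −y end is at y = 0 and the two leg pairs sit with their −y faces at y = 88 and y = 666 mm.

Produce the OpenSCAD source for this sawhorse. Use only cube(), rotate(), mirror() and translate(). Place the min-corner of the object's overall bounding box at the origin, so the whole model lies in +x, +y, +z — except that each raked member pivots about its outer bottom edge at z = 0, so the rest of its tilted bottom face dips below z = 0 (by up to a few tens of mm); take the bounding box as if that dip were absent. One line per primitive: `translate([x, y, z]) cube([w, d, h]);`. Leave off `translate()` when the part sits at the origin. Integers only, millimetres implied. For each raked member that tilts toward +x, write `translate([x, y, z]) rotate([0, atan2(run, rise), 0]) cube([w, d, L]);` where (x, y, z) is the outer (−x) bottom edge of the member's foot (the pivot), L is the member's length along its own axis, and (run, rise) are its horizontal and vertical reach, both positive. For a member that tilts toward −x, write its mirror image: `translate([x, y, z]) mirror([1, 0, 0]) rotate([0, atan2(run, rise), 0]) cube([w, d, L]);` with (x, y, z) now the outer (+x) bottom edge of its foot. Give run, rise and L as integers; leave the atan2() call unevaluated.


translate([204, 0, 595]) cube([120, 786, 83]);
translate([0, 88, 0]) rotate([0, atan2(204, 595), 0]) cube([37, 32, 629]);
translate([528, 88, 0]) mirror([1, 0, 0]) rotate([0, atan2(204, 595), 0]) cube([37, 32, 629]);
translate([0, 666, 0]) rotate([0, atan2(204, 595), 0]) cube([37, 32, 629]);
translate([528, 666, 0]) mirror([1, 0, 0]) rotate([0, atan2(204, 595), 0]) cube([37, 32, 629]);


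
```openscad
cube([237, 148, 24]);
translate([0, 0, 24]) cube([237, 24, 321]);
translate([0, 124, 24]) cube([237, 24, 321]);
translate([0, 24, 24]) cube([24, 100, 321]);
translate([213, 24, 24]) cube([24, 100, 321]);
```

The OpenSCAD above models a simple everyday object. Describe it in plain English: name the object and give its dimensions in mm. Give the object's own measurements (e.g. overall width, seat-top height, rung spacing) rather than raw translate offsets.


An open-topped rectangular box: outside dimensions 237×148×345 mm, with a uniform wall and base thickness of 24 mm. The base is a full 237×148 slab on the floor; four walls sit on top of the base. The front and back walls (the −y and +y sides) span the full width; the two side walls fit between them.


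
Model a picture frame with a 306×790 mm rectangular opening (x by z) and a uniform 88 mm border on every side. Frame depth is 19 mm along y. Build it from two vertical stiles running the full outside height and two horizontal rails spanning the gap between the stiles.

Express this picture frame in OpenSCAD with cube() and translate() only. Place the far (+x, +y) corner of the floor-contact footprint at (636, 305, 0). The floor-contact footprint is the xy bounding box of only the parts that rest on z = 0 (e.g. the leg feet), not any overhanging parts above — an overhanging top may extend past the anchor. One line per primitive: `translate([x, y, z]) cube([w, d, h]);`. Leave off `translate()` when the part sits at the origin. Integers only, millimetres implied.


translate([154, 286, 0]) cube([88, 19, 966]);
translate([548, 286, 0]) cube([88, 19, 966]);
translate([242, 286, 0]) cube([306, 19, 88]);
translate([242, 286, 878]) cube([306, 19, 88]);


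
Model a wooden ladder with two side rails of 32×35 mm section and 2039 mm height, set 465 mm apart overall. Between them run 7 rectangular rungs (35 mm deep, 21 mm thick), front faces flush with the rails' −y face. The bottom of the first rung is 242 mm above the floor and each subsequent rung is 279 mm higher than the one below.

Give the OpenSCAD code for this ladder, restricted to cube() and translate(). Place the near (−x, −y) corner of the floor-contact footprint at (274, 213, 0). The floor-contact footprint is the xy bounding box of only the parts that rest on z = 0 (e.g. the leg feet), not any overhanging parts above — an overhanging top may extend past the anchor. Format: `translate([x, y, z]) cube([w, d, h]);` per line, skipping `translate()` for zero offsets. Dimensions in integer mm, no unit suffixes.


translate([274, 213, 0]) cube([32, 35, 2039]);
translate([707, 213, 0]) cube([32, 35, 2039]);
translate([306, 213, 242]) cube([401, 35, 21]);
translate([306, 213, 521]) cube([401, 35, 21]);
translate([306, 213, 800]) cube([401, 35, 21]);
translate([306, 213, 1079]) cube([401, 35, 21]);
translate([306, 213, 1358]) cube([401, 35, 21]);
translate([306, 213, 1637]) cube([401, 35, 21]);
translate([306, 213, 1916]) cube([401, 35, 21]);


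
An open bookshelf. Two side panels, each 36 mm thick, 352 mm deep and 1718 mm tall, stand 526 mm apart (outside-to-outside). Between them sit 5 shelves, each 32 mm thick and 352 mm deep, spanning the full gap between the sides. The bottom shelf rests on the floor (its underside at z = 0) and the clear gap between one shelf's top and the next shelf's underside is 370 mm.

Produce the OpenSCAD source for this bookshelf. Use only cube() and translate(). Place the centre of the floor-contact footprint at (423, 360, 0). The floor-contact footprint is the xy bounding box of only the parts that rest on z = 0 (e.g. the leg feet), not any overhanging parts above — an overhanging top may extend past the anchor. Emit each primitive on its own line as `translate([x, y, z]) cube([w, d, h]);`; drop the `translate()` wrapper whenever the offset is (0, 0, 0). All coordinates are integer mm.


translate([160, 184, 0]) cube([36, 352, 1718]);
translate([650, 184, 0]) cube([36, 352, 1718]);
translate([196, 184, 0]) cube([454, 352, 32]);
translate([196, 184, 402]) cube([454, 352, 32]);
translate([196, 184, 804]) cube([454, 352, 32]);
translate([196, 184, 1206]) cube([454, 352, 32]);
translate([196, 184, 1608]) cube([454, 352, 32]);


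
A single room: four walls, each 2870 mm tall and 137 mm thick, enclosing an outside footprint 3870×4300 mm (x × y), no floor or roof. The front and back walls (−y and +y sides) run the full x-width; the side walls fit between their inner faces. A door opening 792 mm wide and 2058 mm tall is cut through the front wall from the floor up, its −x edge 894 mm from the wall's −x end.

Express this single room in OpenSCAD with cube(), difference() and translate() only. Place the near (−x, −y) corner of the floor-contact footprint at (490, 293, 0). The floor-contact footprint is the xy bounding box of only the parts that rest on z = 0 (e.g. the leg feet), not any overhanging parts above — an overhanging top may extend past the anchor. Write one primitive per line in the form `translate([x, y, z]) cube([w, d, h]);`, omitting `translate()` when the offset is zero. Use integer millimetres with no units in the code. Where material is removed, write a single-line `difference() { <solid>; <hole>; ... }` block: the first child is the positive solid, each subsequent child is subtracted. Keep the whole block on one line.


difference() { translate([490, 293, 0]) cube([3870, 137, 2870]); translate([1384, 293, 0]) cube([792, 137, 2058]); }
translate([490, 4456, 0]) cube([3870, 137, 2870]);
translate([490, 430, 0]) cube([137, 4026, 2870]);
translate([4223, 430, 0]) cube([137, 4026, 2870]);


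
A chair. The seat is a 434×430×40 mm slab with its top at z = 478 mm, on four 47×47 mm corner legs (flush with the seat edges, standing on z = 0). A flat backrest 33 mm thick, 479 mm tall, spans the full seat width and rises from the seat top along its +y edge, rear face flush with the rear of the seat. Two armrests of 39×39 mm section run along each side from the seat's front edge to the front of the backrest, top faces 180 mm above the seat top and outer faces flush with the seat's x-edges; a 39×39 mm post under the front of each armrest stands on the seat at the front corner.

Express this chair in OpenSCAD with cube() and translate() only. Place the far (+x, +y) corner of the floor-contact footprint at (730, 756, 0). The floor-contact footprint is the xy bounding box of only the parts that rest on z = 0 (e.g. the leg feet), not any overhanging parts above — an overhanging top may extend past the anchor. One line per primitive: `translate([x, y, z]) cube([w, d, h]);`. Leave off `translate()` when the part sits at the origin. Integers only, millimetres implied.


translate([296, 326, 438]) cube([434, 430, 40]);
translate([296, 326, 0]) cube([47, 47, 438]);
translate([683, 326, 0]) cube([47, 47, 438]);
translate([296, 709, 0]) cube([47, 47, 438]);
translate([683, 709, 0]) cube([47, 47, 438]);
translate([296, 723, 478]) cube([434, 33, 479]);
translate([296, 326, 619]) cube([39, 397, 39]);
translate([691, 326, 619]) cube([39, 397, 39]);
translate([296, 326, 478]) cube([39, 39, 141]);
translate([691, 326, 478]) cube([39, 39, 141]);


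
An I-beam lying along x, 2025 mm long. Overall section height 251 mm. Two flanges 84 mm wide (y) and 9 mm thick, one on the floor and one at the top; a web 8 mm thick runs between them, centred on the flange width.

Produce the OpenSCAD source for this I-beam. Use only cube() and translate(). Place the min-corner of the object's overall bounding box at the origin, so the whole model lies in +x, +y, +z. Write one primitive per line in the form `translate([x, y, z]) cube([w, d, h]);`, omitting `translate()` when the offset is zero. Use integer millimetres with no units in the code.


cube([2025, 84, 9]);
translate([0, 38, 9]) cube([2025, 8, 233]);
translate([0, 0, 242]) cube([2025, 84, 9]);


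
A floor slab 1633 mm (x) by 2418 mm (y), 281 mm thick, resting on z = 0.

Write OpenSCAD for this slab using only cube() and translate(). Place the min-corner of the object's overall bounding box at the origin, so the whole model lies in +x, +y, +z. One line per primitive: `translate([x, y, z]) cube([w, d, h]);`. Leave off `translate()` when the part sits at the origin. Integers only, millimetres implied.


cube([1633, 2418, 281]);


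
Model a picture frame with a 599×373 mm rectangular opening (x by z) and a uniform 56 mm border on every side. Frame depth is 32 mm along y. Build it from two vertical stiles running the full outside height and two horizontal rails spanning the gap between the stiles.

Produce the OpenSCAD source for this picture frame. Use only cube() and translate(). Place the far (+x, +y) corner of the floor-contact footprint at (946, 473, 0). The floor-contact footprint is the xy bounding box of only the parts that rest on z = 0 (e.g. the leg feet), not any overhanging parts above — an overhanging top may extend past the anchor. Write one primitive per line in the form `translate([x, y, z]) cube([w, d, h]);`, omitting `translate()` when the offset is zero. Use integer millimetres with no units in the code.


translate([235, 441, 0]) cube([56, 32, 485]);
translate([890, 441, 0]) cube([56, 32, 485]);
translate([291, 441, 0]) cube([599, 32, 56]);
translate([291, 441, 429]) cube([599, 32, 56]);


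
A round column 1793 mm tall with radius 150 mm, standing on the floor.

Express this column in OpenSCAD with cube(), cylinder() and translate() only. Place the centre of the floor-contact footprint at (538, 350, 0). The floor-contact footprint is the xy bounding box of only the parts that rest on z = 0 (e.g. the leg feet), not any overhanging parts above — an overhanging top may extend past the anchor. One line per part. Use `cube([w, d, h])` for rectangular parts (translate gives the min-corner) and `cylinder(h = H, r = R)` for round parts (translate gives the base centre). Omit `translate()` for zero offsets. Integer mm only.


translate([538, 350, 0]) cylinder(h = 1793, r = 150);


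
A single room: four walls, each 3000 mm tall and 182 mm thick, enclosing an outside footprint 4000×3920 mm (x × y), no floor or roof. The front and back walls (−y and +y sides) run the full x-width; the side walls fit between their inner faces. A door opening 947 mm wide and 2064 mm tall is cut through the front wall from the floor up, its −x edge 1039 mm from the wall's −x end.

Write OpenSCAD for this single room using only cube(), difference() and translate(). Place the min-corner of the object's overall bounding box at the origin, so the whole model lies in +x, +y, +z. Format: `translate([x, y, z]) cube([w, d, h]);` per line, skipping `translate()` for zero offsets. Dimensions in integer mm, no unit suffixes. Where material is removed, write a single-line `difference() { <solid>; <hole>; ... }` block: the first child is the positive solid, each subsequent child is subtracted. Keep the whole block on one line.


difference() { cube([4000, 182, 3000]); translate([1039, 0, 0]) cube([947, 182, 2064]); }
translate([0, 3738, 0]) cube([4000, 182, 3000]);
translate([0, 182, 0]) cube([182, 3556, 3000]);
translate([3818, 182, 0]) cube([182, 3556, 3000]);


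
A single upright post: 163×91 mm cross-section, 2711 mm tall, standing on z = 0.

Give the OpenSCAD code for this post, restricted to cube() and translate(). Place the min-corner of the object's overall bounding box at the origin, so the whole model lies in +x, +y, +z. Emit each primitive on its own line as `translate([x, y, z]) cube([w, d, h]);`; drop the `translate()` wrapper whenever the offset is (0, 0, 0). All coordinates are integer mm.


cube([163, 91, 2711]);


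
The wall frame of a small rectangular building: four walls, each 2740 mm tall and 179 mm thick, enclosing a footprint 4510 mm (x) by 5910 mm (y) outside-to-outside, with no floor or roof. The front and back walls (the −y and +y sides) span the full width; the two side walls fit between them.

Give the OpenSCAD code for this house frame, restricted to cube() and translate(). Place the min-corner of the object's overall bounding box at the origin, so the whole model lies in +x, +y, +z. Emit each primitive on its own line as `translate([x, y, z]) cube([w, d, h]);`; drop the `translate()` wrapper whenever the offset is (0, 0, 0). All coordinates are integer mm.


cube([4510, 179, 2740]);
translate([0, 5731, 0]) cube([4510, 179, 2740]);
translate([0, 179, 0]) cube([179, 5552, 2740]);
translate([4331, 179, 0]) cube([179, 5552, 2740]);


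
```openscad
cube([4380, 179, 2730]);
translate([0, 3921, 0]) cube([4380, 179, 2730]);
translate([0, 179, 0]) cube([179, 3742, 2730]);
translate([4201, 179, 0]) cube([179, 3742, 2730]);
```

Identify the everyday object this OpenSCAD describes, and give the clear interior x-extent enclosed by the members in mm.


A house (or room) frame. The interior width is 4022 mm.

Four 2730 mm walls enclosing a rectangle with no floor or roof — a room or house frame. Outside width is 4380 mm and wall thickness is 179 mm, so the interior width is 4380 − 2 × 179 = 4022 mm.


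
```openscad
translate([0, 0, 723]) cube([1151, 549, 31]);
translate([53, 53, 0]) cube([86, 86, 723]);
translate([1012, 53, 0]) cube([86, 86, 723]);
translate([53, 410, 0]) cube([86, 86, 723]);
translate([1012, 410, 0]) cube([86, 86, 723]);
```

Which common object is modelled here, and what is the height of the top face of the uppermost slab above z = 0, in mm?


A table. The table height is 754 mm.

A 1151×549×31 slab sits at z = 723 on four 86 mm square posts — a table. The top surface is at 723 + 31 = 754 mm.


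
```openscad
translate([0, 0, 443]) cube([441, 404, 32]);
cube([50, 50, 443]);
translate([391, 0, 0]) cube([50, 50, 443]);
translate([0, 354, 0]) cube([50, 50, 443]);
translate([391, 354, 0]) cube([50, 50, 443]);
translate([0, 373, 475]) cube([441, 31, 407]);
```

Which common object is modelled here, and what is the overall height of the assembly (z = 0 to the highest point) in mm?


A chair. The overall height is 882 mm.

A slab on four corner posts with a tall panel at the back — a chair. The seat slab sits at z = 443 with thickness 32, and the 407 mm backrest starts at the seat top, so the overall height is 443 + 32 + 407 = 882 mm.


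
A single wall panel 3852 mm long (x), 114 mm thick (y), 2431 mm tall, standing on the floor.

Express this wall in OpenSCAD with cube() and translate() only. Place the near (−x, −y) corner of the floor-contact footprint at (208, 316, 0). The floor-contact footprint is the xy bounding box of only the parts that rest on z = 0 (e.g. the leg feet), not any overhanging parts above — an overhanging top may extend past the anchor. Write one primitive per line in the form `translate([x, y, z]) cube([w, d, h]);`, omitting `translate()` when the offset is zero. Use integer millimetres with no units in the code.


translate([208, 316, 0]) cube([3852, 114, 2431]);


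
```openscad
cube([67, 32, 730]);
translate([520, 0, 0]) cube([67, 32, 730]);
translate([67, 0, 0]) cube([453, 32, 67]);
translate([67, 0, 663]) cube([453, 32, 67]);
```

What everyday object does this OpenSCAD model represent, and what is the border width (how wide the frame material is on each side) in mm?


A picture frame. The border width is 67 mm.

Four thin pieces enclosing a rectangular opening — a picture frame. The two full-height stiles are 730 mm tall; the top rail sits at z = 663 and is 67 mm tall, so the border above the opening is 730 − 663 = 67 mm, matching the stile x-width.


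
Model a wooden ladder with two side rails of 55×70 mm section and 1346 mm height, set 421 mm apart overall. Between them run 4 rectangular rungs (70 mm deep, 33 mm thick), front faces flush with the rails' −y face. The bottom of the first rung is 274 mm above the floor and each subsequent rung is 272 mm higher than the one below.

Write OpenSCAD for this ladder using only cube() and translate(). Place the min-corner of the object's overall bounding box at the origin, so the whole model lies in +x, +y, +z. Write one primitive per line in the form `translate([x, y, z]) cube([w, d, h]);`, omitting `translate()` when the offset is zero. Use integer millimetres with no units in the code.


cube([55, 70, 1346]);
translate([366, 0, 0]) cube([55, 70, 1346]);
translate([55, 0, 274]) cube([311, 70, 33]);
translate([55, 0, 546]) cube([311, 70, 33]);
translate([55, 0, 818]) cube([311, 70, 33]);
translate([55, 0, 1090]) cube([311, 70, 33]);


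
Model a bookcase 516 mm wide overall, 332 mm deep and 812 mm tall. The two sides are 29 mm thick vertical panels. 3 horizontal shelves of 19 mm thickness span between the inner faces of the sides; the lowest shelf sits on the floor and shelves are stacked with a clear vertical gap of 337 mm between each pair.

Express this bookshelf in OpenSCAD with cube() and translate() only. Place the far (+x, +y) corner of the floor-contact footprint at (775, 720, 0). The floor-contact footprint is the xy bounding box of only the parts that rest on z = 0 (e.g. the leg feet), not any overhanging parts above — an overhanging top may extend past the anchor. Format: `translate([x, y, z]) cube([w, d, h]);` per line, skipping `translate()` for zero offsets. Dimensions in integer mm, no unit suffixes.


translate([259, 388, 0]) cube([29, 332, 812]);
translate([746, 388, 0]) cube([29, 332, 812]);
translate([288, 388, 0]) cube([458, 332, 19]);
translate([288, 388, 356]) cube([458, 332, 19]);
translate([288, 388, 712]) cube([458, 332, 19]);


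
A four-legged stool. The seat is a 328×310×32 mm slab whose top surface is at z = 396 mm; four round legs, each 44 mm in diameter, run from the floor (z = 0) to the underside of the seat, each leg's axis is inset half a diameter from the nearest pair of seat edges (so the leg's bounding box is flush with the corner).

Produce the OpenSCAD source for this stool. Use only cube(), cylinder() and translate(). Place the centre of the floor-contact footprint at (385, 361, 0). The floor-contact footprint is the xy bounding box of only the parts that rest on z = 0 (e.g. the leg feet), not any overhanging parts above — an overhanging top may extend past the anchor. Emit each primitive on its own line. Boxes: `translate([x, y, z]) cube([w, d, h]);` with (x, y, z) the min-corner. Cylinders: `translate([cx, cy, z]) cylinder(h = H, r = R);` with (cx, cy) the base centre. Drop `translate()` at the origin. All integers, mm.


translate([221, 206, 364]) cube([328, 310, 32]);
translate([243, 228, 0]) cylinder(h = 364, r = 22);
translate([527, 228, 0]) cylinder(h = 364, r = 22);
translate([243, 494, 0]) cylinder(h = 364, r = 22);
translate([527, 494, 0]) cylinder(h = 364, r = 22);


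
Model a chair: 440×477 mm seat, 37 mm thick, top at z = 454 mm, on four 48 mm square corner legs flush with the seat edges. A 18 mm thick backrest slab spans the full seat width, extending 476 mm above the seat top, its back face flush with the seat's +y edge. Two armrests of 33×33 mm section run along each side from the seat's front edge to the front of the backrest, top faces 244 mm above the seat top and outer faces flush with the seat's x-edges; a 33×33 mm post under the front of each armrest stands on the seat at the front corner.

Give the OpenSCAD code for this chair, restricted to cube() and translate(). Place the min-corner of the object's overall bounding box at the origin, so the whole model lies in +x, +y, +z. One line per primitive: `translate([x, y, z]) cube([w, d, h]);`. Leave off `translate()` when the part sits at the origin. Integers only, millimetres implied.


translate([0, 0, 417]) cube([440, 477, 37]);
cube([48, 48, 417]);
translate([392, 0, 0]) cube([48, 48, 417]);
translate([0, 429, 0]) cube([48, 48, 417]);
translate([392, 429, 0]) cube([48, 48, 417]);
translate([0, 459, 454]) cube([440, 18, 476]);
translate([0, 0, 665]) cube([33, 459, 33]);
translate([407, 0, 665]) cube([33, 459, 33]);
translate([0, 0, 454]) cube([33, 33, 211]);
translate([407, 0, 454]) cube([33, 33, 211]);


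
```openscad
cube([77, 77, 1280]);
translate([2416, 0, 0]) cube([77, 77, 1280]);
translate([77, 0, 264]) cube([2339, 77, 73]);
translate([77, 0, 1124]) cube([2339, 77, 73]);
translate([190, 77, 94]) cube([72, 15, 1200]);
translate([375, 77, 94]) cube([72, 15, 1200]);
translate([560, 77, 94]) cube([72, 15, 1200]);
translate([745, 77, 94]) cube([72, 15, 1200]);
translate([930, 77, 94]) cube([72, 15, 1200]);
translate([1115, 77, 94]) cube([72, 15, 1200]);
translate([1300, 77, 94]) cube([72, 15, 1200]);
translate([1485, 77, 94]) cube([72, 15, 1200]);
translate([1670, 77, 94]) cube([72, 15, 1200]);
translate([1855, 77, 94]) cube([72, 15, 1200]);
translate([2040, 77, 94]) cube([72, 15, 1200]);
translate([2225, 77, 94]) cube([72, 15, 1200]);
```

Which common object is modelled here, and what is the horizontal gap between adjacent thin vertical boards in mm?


A fence section. The picket gap is 113 mm.

Two posts, two rails, 12 pickets — a fence section. Span 2339 mm holds 12 pickets of 72 mm with 13 equal gaps: ⌊(2339 − 12·72) / 13⌋ = 113 mm.


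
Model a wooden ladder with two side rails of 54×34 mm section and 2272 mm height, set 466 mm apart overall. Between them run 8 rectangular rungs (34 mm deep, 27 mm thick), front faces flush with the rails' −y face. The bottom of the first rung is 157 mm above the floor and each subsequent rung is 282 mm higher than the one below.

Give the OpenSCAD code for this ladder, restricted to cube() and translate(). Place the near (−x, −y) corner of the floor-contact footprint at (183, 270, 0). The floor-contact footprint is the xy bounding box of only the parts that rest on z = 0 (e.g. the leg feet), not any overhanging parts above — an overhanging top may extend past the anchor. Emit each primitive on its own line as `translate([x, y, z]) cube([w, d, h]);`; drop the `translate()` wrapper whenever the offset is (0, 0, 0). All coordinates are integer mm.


// rung span = 466 - 2*54 = 358
// rung[k] z = 157 + k*282
translate([183, 270, 0]) cube([54, 34, 2272]);
translate([595, 270, 0]) cube([54, 34, 2272]);
translate([237, 270, 157]) cube([358, 34, 27]);
translate([237, 270, 439]) cube([358, 34, 27]);
translate([237, 270, 721]) cube([358, 34, 27]);
translate([237, 270, 1003]) cube([358, 34, 27]);
translate([237, 270, 1285]) cube([358, 34, 27]);
translate([237, 270, 1567]) cube([358, 34, 27]);
translate([237, 270, 1849]) cube([358, 34, 27]);
translate([237, 270, 2131]) cube([358, 34, 27]);


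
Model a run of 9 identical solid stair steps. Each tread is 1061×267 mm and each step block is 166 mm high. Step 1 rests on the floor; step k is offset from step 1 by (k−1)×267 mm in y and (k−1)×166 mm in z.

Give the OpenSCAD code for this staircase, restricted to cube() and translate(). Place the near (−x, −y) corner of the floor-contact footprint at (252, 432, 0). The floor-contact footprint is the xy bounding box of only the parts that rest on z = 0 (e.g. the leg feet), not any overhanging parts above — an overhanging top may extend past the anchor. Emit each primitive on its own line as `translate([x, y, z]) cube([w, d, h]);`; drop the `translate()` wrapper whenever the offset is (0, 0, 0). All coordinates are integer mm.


translate([252, 432, 0]) cube([1061, 267, 166]);
translate([252, 699, 166]) cube([1061, 267, 166]);
translate([252, 966, 332]) cube([1061, 267, 166]);
translate([252, 1233, 498]) cube([1061, 267, 166]);
translate([252, 1500, 664]) cube([1061, 267, 166]);
translate([252, 1767, 830]) cube([1061, 267, 166]);
translate([252, 2034, 996]) cube([1061, 267, 166]);
translate([252, 2301, 1162]) cube([1061, 267, 166]);
translate([252, 2568, 1328]) cube([1061, 267, 166]);


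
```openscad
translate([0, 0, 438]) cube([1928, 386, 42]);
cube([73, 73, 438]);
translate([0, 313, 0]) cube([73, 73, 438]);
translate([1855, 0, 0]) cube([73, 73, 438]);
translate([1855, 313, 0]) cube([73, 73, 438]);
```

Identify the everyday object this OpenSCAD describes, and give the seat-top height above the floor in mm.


A bench. The seat-top height is 480 mm.

A long slab on four corner posts — a bench. The slab sits at z = 438 with thickness 42, so the top is 438 + 42 = 480 mm.


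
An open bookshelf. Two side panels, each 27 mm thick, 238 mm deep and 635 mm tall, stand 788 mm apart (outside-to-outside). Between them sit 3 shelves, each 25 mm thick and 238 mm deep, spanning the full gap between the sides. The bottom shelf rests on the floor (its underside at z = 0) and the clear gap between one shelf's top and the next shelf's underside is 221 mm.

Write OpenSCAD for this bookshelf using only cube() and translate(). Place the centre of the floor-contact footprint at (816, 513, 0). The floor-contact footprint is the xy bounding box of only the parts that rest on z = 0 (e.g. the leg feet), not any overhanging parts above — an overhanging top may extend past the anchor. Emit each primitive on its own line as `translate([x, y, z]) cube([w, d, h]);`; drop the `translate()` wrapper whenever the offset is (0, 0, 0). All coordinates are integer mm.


translate([422, 394, 0]) cube([27, 238, 635]);
translate([1183, 394, 0]) cube([27, 238, 635]);
translate([449, 394, 0]) cube([734, 238, 25]);
translate([449, 394, 246]) cube([734, 238, 25]);
translate([449, 394, 492]) cube([734, 238, 25]);


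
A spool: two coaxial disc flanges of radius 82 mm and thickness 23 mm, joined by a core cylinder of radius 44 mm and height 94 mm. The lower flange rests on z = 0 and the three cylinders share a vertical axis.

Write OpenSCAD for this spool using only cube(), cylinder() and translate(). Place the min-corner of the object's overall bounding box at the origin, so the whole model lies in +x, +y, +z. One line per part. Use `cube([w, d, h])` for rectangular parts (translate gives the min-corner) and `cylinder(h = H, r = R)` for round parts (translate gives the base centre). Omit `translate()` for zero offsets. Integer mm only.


translate([82, 82, 0]) cylinder(h = 23, r = 82);
translate([82, 82, 23]) cylinder(h = 94, r = 44);
translate([82, 82, 117]) cylinder(h = 23, r = 82);


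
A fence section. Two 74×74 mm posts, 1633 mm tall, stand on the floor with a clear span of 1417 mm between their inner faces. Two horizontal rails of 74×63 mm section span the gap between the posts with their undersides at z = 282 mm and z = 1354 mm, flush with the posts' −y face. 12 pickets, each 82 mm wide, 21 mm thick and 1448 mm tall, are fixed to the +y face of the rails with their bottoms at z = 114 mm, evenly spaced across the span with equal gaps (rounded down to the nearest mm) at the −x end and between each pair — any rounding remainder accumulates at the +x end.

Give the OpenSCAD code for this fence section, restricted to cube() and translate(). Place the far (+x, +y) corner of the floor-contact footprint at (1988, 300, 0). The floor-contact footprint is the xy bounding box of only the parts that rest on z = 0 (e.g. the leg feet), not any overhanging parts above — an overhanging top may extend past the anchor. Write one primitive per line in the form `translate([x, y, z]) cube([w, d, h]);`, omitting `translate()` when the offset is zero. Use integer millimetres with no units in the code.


translate([423, 226, 0]) cube([74, 74, 1633]);
translate([1914, 226, 0]) cube([74, 74, 1633]);
translate([497, 226, 282]) cube([1417, 74, 63]);
translate([497, 226, 1354]) cube([1417, 74, 63]);
translate([530, 300, 114]) cube([82, 21, 1448]);
translate([645, 300, 114]) cube([82, 21, 1448]);
translate([760, 300, 114]) cube([82, 21, 1448]);
translate([875, 300, 114]) cube([82, 21, 1448]);
translate([990, 300, 114]) cube([82, 21, 1448]);
translate([1105, 300, 114]) cube([82, 21, 1448]);
translate([1220, 300, 114]) cube([82, 21, 1448]);
translate([1335, 300, 114]) cube([82, 21, 1448]);
translate([1450, 300, 114]) cube([82, 21, 1448]);
translate([1565, 300, 114]) cube([82, 21, 1448]);
translate([1680, 300, 114]) cube([82, 21, 1448]);
translate([1795, 300, 114]) cube([82, 21, 1448]);
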